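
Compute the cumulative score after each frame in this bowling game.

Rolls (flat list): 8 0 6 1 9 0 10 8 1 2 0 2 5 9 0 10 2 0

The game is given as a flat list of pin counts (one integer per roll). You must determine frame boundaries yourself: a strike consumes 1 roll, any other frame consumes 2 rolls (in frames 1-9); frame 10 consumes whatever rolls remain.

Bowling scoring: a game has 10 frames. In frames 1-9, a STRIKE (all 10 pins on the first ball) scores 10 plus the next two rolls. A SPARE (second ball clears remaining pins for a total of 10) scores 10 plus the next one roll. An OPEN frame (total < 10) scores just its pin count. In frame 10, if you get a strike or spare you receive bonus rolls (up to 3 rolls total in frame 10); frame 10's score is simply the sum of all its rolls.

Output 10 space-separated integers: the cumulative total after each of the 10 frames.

Frame 1: OPEN (8+0=8). Cumulative: 8
Frame 2: OPEN (6+1=7). Cumulative: 15
Frame 3: OPEN (9+0=9). Cumulative: 24
Frame 4: STRIKE. 10 + next two rolls (8+1) = 19. Cumulative: 43
Frame 5: OPEN (8+1=9). Cumulative: 52
Frame 6: OPEN (2+0=2). Cumulative: 54
Frame 7: OPEN (2+5=7). Cumulative: 61
Frame 8: OPEN (9+0=9). Cumulative: 70
Frame 9: STRIKE. 10 + next two rolls (2+0) = 12. Cumulative: 82
Frame 10: OPEN. Sum of all frame-10 rolls (2+0) = 2. Cumulative: 84

Answer: 8 15 24 43 52 54 61 70 82 84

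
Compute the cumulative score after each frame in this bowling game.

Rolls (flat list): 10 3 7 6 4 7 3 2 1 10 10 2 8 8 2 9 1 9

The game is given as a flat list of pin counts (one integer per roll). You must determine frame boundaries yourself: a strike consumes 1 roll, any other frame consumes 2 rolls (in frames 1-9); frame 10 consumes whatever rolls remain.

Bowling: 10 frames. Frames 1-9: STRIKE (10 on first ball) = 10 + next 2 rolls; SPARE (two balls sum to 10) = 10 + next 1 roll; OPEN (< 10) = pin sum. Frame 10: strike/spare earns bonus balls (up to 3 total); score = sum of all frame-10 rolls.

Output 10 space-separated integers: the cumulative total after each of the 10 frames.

Frame 1: STRIKE. 10 + next two rolls (3+7) = 20. Cumulative: 20
Frame 2: SPARE (3+7=10). 10 + next roll (6) = 16. Cumulative: 36
Frame 3: SPARE (6+4=10). 10 + next roll (7) = 17. Cumulative: 53
Frame 4: SPARE (7+3=10). 10 + next roll (2) = 12. Cumulative: 65
Frame 5: OPEN (2+1=3). Cumulative: 68
Frame 6: STRIKE. 10 + next two rolls (10+2) = 22. Cumulative: 90
Frame 7: STRIKE. 10 + next two rolls (2+8) = 20. Cumulative: 110
Frame 8: SPARE (2+8=10). 10 + next roll (8) = 18. Cumulative: 128
Frame 9: SPARE (8+2=10). 10 + next roll (9) = 19. Cumulative: 147
Frame 10: SPARE. Sum of all frame-10 rolls (9+1+9) = 19. Cumulative: 166

Answer: 20 36 53 65 68 90 110 128 147 166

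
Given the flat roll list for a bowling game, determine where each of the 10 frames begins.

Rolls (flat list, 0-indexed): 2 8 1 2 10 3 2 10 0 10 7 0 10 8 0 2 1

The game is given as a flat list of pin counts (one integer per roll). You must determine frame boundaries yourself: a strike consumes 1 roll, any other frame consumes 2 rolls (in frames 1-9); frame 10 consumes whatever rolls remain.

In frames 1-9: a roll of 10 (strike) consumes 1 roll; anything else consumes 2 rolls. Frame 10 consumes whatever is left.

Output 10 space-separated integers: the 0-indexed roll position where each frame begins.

Frame 1 starts at roll index 0: rolls=2,8 (sum=10), consumes 2 rolls
Frame 2 starts at roll index 2: rolls=1,2 (sum=3), consumes 2 rolls
Frame 3 starts at roll index 4: roll=10 (strike), consumes 1 roll
Frame 4 starts at roll index 5: rolls=3,2 (sum=5), consumes 2 rolls
Frame 5 starts at roll index 7: roll=10 (strike), consumes 1 roll
Frame 6 starts at roll index 8: rolls=0,10 (sum=10), consumes 2 rolls
Frame 7 starts at roll index 10: rolls=7,0 (sum=7), consumes 2 rolls
Frame 8 starts at roll index 12: roll=10 (strike), consumes 1 roll
Frame 9 starts at roll index 13: rolls=8,0 (sum=8), consumes 2 rolls
Frame 10 starts at roll index 15: 2 remaining rolls

Answer: 0 2 4 5 7 8 10 12 13 15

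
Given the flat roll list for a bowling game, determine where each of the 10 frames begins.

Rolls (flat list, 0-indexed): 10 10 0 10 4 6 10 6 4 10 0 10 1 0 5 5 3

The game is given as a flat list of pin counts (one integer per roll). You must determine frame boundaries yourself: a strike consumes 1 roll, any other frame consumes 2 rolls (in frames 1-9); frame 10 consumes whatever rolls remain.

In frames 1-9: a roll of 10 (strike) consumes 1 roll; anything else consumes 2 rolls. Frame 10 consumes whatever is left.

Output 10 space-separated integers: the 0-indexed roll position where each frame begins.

Frame 1 starts at roll index 0: roll=10 (strike), consumes 1 roll
Frame 2 starts at roll index 1: roll=10 (strike), consumes 1 roll
Frame 3 starts at roll index 2: rolls=0,10 (sum=10), consumes 2 rolls
Frame 4 starts at roll index 4: rolls=4,6 (sum=10), consumes 2 rolls
Frame 5 starts at roll index 6: roll=10 (strike), consumes 1 roll
Frame 6 starts at roll index 7: rolls=6,4 (sum=10), consumes 2 rolls
Frame 7 starts at roll index 9: roll=10 (strike), consumes 1 roll
Frame 8 starts at roll index 10: rolls=0,10 (sum=10), consumes 2 rolls
Frame 9 starts at roll index 12: rolls=1,0 (sum=1), consumes 2 rolls
Frame 10 starts at roll index 14: 3 remaining rolls

Answer: 0 1 2 4 6 7 9 10 12 14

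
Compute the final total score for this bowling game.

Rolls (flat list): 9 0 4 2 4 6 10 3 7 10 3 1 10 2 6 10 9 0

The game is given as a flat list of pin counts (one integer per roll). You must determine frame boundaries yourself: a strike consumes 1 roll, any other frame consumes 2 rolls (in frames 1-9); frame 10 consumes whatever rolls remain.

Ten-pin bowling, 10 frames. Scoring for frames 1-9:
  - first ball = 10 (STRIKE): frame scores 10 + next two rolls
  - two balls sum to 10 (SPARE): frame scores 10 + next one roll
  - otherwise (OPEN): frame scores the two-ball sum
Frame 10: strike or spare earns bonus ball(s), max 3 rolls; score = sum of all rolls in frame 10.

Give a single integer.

Frame 1: OPEN (9+0=9). Cumulative: 9
Frame 2: OPEN (4+2=6). Cumulative: 15
Frame 3: SPARE (4+6=10). 10 + next roll (10) = 20. Cumulative: 35
Frame 4: STRIKE. 10 + next two rolls (3+7) = 20. Cumulative: 55
Frame 5: SPARE (3+7=10). 10 + next roll (10) = 20. Cumulative: 75
Frame 6: STRIKE. 10 + next two rolls (3+1) = 14. Cumulative: 89
Frame 7: OPEN (3+1=4). Cumulative: 93
Frame 8: STRIKE. 10 + next two rolls (2+6) = 18. Cumulative: 111
Frame 9: OPEN (2+6=8). Cumulative: 119
Frame 10: STRIKE. Sum of all frame-10 rolls (10+9+0) = 19. Cumulative: 138

Answer: 138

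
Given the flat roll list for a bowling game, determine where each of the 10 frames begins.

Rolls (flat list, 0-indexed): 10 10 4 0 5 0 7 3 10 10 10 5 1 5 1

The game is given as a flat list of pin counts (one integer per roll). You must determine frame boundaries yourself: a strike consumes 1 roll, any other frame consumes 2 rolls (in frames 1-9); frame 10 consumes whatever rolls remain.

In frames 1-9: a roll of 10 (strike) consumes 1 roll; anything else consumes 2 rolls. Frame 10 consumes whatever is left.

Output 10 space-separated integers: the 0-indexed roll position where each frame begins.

Frame 1 starts at roll index 0: roll=10 (strike), consumes 1 roll
Frame 2 starts at roll index 1: roll=10 (strike), consumes 1 roll
Frame 3 starts at roll index 2: rolls=4,0 (sum=4), consumes 2 rolls
Frame 4 starts at roll index 4: rolls=5,0 (sum=5), consumes 2 rolls
Frame 5 starts at roll index 6: rolls=7,3 (sum=10), consumes 2 rolls
Frame 6 starts at roll index 8: roll=10 (strike), consumes 1 roll
Frame 7 starts at roll index 9: roll=10 (strike), consumes 1 roll
Frame 8 starts at roll index 10: roll=10 (strike), consumes 1 roll
Frame 9 starts at roll index 11: rolls=5,1 (sum=6), consumes 2 rolls
Frame 10 starts at roll index 13: 2 remaining rolls

Answer: 0 1 2 4 6 8 9 10 11 13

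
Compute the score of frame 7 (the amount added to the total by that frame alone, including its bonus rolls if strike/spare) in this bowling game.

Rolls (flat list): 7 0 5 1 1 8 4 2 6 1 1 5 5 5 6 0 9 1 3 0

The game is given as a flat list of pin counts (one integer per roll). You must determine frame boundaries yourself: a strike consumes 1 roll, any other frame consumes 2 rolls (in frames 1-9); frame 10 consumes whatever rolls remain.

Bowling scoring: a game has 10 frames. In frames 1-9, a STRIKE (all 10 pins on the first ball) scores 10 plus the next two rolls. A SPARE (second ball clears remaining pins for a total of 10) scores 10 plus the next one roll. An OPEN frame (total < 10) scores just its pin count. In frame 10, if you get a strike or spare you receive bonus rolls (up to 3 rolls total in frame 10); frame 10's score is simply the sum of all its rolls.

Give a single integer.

Frame 1: OPEN (7+0=7). Cumulative: 7
Frame 2: OPEN (5+1=6). Cumulative: 13
Frame 3: OPEN (1+8=9). Cumulative: 22
Frame 4: OPEN (4+2=6). Cumulative: 28
Frame 5: OPEN (6+1=7). Cumulative: 35
Frame 6: OPEN (1+5=6). Cumulative: 41
Frame 7: SPARE (5+5=10). 10 + next roll (6) = 16. Cumulative: 57
Frame 8: OPEN (6+0=6). Cumulative: 63
Frame 9: SPARE (9+1=10). 10 + next roll (3) = 13. Cumulative: 76

Answer: 16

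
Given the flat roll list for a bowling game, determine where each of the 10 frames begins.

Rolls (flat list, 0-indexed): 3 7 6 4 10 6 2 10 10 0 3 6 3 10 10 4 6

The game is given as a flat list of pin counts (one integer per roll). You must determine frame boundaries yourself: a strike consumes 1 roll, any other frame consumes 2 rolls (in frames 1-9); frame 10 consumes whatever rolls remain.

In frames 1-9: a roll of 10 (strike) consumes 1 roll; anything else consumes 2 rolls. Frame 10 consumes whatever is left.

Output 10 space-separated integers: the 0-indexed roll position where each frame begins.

Answer: 0 2 4 5 7 8 9 11 13 14

Derivation:
Frame 1 starts at roll index 0: rolls=3,7 (sum=10), consumes 2 rolls
Frame 2 starts at roll index 2: rolls=6,4 (sum=10), consumes 2 rolls
Frame 3 starts at roll index 4: roll=10 (strike), consumes 1 roll
Frame 4 starts at roll index 5: rolls=6,2 (sum=8), consumes 2 rolls
Frame 5 starts at roll index 7: roll=10 (strike), consumes 1 roll
Frame 6 starts at roll index 8: roll=10 (strike), consumes 1 roll
Frame 7 starts at roll index 9: rolls=0,3 (sum=3), consumes 2 rolls
Frame 8 starts at roll index 11: rolls=6,3 (sum=9), consumes 2 rolls
Frame 9 starts at roll index 13: roll=10 (strike), consumes 1 roll
Frame 10 starts at roll index 14: 3 remaining rolls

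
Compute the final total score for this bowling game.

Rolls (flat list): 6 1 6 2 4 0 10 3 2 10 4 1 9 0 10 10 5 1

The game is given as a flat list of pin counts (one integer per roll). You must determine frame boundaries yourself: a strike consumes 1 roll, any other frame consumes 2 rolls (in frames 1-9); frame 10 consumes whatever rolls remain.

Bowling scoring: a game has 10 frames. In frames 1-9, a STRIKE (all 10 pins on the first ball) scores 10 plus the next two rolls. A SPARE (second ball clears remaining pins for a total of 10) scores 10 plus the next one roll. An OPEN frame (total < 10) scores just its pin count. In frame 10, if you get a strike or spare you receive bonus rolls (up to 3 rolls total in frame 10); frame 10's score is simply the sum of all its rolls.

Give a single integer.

Answer: 109

Derivation:
Frame 1: OPEN (6+1=7). Cumulative: 7
Frame 2: OPEN (6+2=8). Cumulative: 15
Frame 3: OPEN (4+0=4). Cumulative: 19
Frame 4: STRIKE. 10 + next two rolls (3+2) = 15. Cumulative: 34
Frame 5: OPEN (3+2=5). Cumulative: 39
Frame 6: STRIKE. 10 + next two rolls (4+1) = 15. Cumulative: 54
Frame 7: OPEN (4+1=5). Cumulative: 59
Frame 8: OPEN (9+0=9). Cumulative: 68
Frame 9: STRIKE. 10 + next two rolls (10+5) = 25. Cumulative: 93
Frame 10: STRIKE. Sum of all frame-10 rolls (10+5+1) = 16. Cumulative: 109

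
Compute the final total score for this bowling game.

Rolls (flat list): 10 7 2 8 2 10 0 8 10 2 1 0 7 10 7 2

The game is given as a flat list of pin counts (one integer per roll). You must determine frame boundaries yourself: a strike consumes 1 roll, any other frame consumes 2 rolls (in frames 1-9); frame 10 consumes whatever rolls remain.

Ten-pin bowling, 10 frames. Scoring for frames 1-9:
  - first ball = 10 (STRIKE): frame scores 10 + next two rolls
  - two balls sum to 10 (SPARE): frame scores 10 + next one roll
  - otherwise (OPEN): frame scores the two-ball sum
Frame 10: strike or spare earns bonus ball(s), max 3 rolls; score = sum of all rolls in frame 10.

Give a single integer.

Frame 1: STRIKE. 10 + next two rolls (7+2) = 19. Cumulative: 19
Frame 2: OPEN (7+2=9). Cumulative: 28
Frame 3: SPARE (8+2=10). 10 + next roll (10) = 20. Cumulative: 48
Frame 4: STRIKE. 10 + next two rolls (0+8) = 18. Cumulative: 66
Frame 5: OPEN (0+8=8). Cumulative: 74
Frame 6: STRIKE. 10 + next two rolls (2+1) = 13. Cumulative: 87
Frame 7: OPEN (2+1=3). Cumulative: 90
Frame 8: OPEN (0+7=7). Cumulative: 97
Frame 9: STRIKE. 10 + next two rolls (7+2) = 19. Cumulative: 116
Frame 10: OPEN. Sum of all frame-10 rolls (7+2) = 9. Cumulative: 125

Answer: 125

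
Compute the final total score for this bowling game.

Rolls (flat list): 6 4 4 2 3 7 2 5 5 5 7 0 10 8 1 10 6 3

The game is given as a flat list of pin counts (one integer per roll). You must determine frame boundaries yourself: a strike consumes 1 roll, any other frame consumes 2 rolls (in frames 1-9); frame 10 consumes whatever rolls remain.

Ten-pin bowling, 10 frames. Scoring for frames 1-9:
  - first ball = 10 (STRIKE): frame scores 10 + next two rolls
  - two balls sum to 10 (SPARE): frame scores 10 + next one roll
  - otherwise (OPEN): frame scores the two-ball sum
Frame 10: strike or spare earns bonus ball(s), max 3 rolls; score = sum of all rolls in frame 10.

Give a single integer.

Answer: 119

Derivation:
Frame 1: SPARE (6+4=10). 10 + next roll (4) = 14. Cumulative: 14
Frame 2: OPEN (4+2=6). Cumulative: 20
Frame 3: SPARE (3+7=10). 10 + next roll (2) = 12. Cumulative: 32
Frame 4: OPEN (2+5=7). Cumulative: 39
Frame 5: SPARE (5+5=10). 10 + next roll (7) = 17. Cumulative: 56
Frame 6: OPEN (7+0=7). Cumulative: 63
Frame 7: STRIKE. 10 + next two rolls (8+1) = 19. Cumulative: 82
Frame 8: OPEN (8+1=9). Cumulative: 91
Frame 9: STRIKE. 10 + next two rolls (6+3) = 19. Cumulative: 110
Frame 10: OPEN. Sum of all frame-10 rolls (6+3) = 9. Cumulative: 119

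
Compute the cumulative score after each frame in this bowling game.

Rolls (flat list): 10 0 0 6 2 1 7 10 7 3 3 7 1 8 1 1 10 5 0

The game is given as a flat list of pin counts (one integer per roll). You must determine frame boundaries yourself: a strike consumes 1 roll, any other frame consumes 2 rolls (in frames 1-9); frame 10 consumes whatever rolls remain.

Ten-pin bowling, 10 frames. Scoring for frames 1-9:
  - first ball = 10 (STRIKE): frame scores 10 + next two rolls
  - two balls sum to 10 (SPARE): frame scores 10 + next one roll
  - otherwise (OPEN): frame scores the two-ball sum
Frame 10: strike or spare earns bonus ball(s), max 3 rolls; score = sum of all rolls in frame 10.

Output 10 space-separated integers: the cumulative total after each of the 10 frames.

Answer: 10 10 18 26 46 59 70 79 81 96

Derivation:
Frame 1: STRIKE. 10 + next two rolls (0+0) = 10. Cumulative: 10
Frame 2: OPEN (0+0=0). Cumulative: 10
Frame 3: OPEN (6+2=8). Cumulative: 18
Frame 4: OPEN (1+7=8). Cumulative: 26
Frame 5: STRIKE. 10 + next two rolls (7+3) = 20. Cumulative: 46
Frame 6: SPARE (7+3=10). 10 + next roll (3) = 13. Cumulative: 59
Frame 7: SPARE (3+7=10). 10 + next roll (1) = 11. Cumulative: 70
Frame 8: OPEN (1+8=9). Cumulative: 79
Frame 9: OPEN (1+1=2). Cumulative: 81
Frame 10: STRIKE. Sum of all frame-10 rolls (10+5+0) = 15. Cumulative: 96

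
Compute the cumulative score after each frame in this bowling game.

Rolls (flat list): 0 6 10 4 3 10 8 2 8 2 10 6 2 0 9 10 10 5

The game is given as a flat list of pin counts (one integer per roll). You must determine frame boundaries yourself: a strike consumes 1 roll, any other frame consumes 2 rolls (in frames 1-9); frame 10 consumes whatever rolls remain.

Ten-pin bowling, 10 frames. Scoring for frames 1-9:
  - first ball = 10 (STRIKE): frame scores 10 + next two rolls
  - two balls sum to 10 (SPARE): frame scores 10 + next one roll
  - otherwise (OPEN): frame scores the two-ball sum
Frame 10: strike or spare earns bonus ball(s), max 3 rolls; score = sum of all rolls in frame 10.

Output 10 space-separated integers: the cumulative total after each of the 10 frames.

Frame 1: OPEN (0+6=6). Cumulative: 6
Frame 2: STRIKE. 10 + next two rolls (4+3) = 17. Cumulative: 23
Frame 3: OPEN (4+3=7). Cumulative: 30
Frame 4: STRIKE. 10 + next two rolls (8+2) = 20. Cumulative: 50
Frame 5: SPARE (8+2=10). 10 + next roll (8) = 18. Cumulative: 68
Frame 6: SPARE (8+2=10). 10 + next roll (10) = 20. Cumulative: 88
Frame 7: STRIKE. 10 + next two rolls (6+2) = 18. Cumulative: 106
Frame 8: OPEN (6+2=8). Cumulative: 114
Frame 9: OPEN (0+9=9). Cumulative: 123
Frame 10: STRIKE. Sum of all frame-10 rolls (10+10+5) = 25. Cumulative: 148

Answer: 6 23 30 50 68 88 106 114 123 148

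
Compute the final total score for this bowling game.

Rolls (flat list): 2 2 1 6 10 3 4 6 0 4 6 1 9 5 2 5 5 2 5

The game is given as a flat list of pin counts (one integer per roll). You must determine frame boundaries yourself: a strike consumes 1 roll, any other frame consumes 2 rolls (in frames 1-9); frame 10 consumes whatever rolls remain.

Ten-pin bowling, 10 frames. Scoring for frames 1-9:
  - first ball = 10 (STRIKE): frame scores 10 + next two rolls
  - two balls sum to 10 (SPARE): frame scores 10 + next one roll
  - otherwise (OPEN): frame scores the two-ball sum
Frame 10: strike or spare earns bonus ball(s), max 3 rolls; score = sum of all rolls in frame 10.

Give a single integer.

Frame 1: OPEN (2+2=4). Cumulative: 4
Frame 2: OPEN (1+6=7). Cumulative: 11
Frame 3: STRIKE. 10 + next two rolls (3+4) = 17. Cumulative: 28
Frame 4: OPEN (3+4=7). Cumulative: 35
Frame 5: OPEN (6+0=6). Cumulative: 41
Frame 6: SPARE (4+6=10). 10 + next roll (1) = 11. Cumulative: 52
Frame 7: SPARE (1+9=10). 10 + next roll (5) = 15. Cumulative: 67
Frame 8: OPEN (5+2=7). Cumulative: 74
Frame 9: SPARE (5+5=10). 10 + next roll (2) = 12. Cumulative: 86
Frame 10: OPEN. Sum of all frame-10 rolls (2+5) = 7. Cumulative: 93

Answer: 93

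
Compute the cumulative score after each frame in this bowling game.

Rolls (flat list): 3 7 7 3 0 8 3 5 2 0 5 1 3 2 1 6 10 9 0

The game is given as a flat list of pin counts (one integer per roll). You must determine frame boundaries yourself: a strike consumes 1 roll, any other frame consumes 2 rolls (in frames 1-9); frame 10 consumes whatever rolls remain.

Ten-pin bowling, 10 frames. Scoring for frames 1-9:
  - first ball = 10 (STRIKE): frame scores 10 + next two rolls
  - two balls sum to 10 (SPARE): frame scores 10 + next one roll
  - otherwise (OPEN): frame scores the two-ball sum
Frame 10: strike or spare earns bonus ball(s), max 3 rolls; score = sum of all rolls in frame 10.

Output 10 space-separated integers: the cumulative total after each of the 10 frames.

Frame 1: SPARE (3+7=10). 10 + next roll (7) = 17. Cumulative: 17
Frame 2: SPARE (7+3=10). 10 + next roll (0) = 10. Cumulative: 27
Frame 3: OPEN (0+8=8). Cumulative: 35
Frame 4: OPEN (3+5=8). Cumulative: 43
Frame 5: OPEN (2+0=2). Cumulative: 45
Frame 6: OPEN (5+1=6). Cumulative: 51
Frame 7: OPEN (3+2=5). Cumulative: 56
Frame 8: OPEN (1+6=7). Cumulative: 63
Frame 9: STRIKE. 10 + next two rolls (9+0) = 19. Cumulative: 82
Frame 10: OPEN. Sum of all frame-10 rolls (9+0) = 9. Cumulative: 91

Answer: 17 27 35 43 45 51 56 63 82 91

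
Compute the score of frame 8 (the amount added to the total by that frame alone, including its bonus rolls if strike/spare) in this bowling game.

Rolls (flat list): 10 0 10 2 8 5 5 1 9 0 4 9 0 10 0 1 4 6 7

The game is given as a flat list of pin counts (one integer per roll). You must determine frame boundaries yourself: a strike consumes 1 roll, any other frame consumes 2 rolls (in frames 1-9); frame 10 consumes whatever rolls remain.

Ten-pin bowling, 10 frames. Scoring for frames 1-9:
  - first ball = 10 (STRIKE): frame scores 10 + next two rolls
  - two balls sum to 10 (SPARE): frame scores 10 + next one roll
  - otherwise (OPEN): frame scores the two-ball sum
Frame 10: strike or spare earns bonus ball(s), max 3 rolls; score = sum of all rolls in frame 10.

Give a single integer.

Frame 1: STRIKE. 10 + next two rolls (0+10) = 20. Cumulative: 20
Frame 2: SPARE (0+10=10). 10 + next roll (2) = 12. Cumulative: 32
Frame 3: SPARE (2+8=10). 10 + next roll (5) = 15. Cumulative: 47
Frame 4: SPARE (5+5=10). 10 + next roll (1) = 11. Cumulative: 58
Frame 5: SPARE (1+9=10). 10 + next roll (0) = 10. Cumulative: 68
Frame 6: OPEN (0+4=4). Cumulative: 72
Frame 7: OPEN (9+0=9). Cumulative: 81
Frame 8: STRIKE. 10 + next two rolls (0+1) = 11. Cumulative: 92
Frame 9: OPEN (0+1=1). Cumulative: 93
Frame 10: SPARE. Sum of all frame-10 rolls (4+6+7) = 17. Cumulative: 110

Answer: 11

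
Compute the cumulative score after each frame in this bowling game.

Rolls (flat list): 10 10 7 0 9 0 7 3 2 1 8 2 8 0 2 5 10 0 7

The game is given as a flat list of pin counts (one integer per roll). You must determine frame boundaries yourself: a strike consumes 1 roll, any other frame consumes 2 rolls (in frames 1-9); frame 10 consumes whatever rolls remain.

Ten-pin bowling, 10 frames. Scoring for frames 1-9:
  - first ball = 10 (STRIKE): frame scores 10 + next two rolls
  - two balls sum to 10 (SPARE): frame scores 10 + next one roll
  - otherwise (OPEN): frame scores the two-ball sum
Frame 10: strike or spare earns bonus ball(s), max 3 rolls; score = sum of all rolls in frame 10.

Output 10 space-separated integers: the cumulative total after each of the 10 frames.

Frame 1: STRIKE. 10 + next two rolls (10+7) = 27. Cumulative: 27
Frame 2: STRIKE. 10 + next two rolls (7+0) = 17. Cumulative: 44
Frame 3: OPEN (7+0=7). Cumulative: 51
Frame 4: OPEN (9+0=9). Cumulative: 60
Frame 5: SPARE (7+3=10). 10 + next roll (2) = 12. Cumulative: 72
Frame 6: OPEN (2+1=3). Cumulative: 75
Frame 7: SPARE (8+2=10). 10 + next roll (8) = 18. Cumulative: 93
Frame 8: OPEN (8+0=8). Cumulative: 101
Frame 9: OPEN (2+5=7). Cumulative: 108
Frame 10: STRIKE. Sum of all frame-10 rolls (10+0+7) = 17. Cumulative: 125

Answer: 27 44 51 60 72 75 93 101 108 125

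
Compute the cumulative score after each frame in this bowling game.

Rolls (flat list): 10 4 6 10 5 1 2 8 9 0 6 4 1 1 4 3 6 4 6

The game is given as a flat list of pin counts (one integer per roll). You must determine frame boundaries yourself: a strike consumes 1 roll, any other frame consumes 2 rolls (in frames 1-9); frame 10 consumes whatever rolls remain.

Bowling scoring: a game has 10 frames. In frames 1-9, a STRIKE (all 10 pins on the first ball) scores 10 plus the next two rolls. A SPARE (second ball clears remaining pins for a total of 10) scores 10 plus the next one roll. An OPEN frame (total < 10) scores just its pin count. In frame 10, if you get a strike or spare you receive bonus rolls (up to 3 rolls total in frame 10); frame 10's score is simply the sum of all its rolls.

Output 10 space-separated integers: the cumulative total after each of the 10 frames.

Frame 1: STRIKE. 10 + next two rolls (4+6) = 20. Cumulative: 20
Frame 2: SPARE (4+6=10). 10 + next roll (10) = 20. Cumulative: 40
Frame 3: STRIKE. 10 + next two rolls (5+1) = 16. Cumulative: 56
Frame 4: OPEN (5+1=6). Cumulative: 62
Frame 5: SPARE (2+8=10). 10 + next roll (9) = 19. Cumulative: 81
Frame 6: OPEN (9+0=9). Cumulative: 90
Frame 7: SPARE (6+4=10). 10 + next roll (1) = 11. Cumulative: 101
Frame 8: OPEN (1+1=2). Cumulative: 103
Frame 9: OPEN (4+3=7). Cumulative: 110
Frame 10: SPARE. Sum of all frame-10 rolls (6+4+6) = 16. Cumulative: 126

Answer: 20 40 56 62 81 90 101 103 110 126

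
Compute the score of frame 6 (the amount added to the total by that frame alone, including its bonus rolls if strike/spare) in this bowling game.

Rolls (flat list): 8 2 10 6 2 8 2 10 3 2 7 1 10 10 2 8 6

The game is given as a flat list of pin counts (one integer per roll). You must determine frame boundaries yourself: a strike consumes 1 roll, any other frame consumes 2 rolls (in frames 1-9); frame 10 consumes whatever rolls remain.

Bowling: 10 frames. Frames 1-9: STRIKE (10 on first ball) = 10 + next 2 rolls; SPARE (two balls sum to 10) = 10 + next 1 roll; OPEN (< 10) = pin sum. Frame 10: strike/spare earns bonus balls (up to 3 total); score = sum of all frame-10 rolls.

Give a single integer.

Frame 1: SPARE (8+2=10). 10 + next roll (10) = 20. Cumulative: 20
Frame 2: STRIKE. 10 + next two rolls (6+2) = 18. Cumulative: 38
Frame 3: OPEN (6+2=8). Cumulative: 46
Frame 4: SPARE (8+2=10). 10 + next roll (10) = 20. Cumulative: 66
Frame 5: STRIKE. 10 + next two rolls (3+2) = 15. Cumulative: 81
Frame 6: OPEN (3+2=5). Cumulative: 86
Frame 7: OPEN (7+1=8). Cumulative: 94
Frame 8: STRIKE. 10 + next two rolls (10+2) = 22. Cumulative: 116

Answer: 5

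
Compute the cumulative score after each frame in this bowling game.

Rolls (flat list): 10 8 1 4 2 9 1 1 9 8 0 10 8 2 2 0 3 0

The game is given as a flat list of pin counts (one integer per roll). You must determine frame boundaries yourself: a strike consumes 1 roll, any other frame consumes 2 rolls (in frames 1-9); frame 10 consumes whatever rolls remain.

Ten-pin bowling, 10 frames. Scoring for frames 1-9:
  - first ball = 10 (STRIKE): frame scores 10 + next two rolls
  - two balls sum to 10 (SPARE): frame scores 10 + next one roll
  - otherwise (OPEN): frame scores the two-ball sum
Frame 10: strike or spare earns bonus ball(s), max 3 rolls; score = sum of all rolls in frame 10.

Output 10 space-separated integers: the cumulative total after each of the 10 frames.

Answer: 19 28 34 45 63 71 91 103 105 108

Derivation:
Frame 1: STRIKE. 10 + next two rolls (8+1) = 19. Cumulative: 19
Frame 2: OPEN (8+1=9). Cumulative: 28
Frame 3: OPEN (4+2=6). Cumulative: 34
Frame 4: SPARE (9+1=10). 10 + next roll (1) = 11. Cumulative: 45
Frame 5: SPARE (1+9=10). 10 + next roll (8) = 18. Cumulative: 63
Frame 6: OPEN (8+0=8). Cumulative: 71
Frame 7: STRIKE. 10 + next two rolls (8+2) = 20. Cumulative: 91
Frame 8: SPARE (8+2=10). 10 + next roll (2) = 12. Cumulative: 103
Frame 9: OPEN (2+0=2). Cumulative: 105
Frame 10: OPEN. Sum of all frame-10 rolls (3+0) = 3. Cumulative: 108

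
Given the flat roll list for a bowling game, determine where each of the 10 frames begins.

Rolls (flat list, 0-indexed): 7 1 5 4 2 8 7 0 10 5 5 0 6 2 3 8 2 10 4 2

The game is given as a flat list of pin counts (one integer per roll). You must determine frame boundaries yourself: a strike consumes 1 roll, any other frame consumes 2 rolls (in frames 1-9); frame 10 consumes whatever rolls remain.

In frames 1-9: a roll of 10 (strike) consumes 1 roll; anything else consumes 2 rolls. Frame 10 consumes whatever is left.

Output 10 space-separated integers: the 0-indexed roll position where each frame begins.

Answer: 0 2 4 6 8 9 11 13 15 17

Derivation:
Frame 1 starts at roll index 0: rolls=7,1 (sum=8), consumes 2 rolls
Frame 2 starts at roll index 2: rolls=5,4 (sum=9), consumes 2 rolls
Frame 3 starts at roll index 4: rolls=2,8 (sum=10), consumes 2 rolls
Frame 4 starts at roll index 6: rolls=7,0 (sum=7), consumes 2 rolls
Frame 5 starts at roll index 8: roll=10 (strike), consumes 1 roll
Frame 6 starts at roll index 9: rolls=5,5 (sum=10), consumes 2 rolls
Frame 7 starts at roll index 11: rolls=0,6 (sum=6), consumes 2 rolls
Frame 8 starts at roll index 13: rolls=2,3 (sum=5), consumes 2 rolls
Frame 9 starts at roll index 15: rolls=8,2 (sum=10), consumes 2 rolls
Frame 10 starts at roll index 17: 3 remaining rolls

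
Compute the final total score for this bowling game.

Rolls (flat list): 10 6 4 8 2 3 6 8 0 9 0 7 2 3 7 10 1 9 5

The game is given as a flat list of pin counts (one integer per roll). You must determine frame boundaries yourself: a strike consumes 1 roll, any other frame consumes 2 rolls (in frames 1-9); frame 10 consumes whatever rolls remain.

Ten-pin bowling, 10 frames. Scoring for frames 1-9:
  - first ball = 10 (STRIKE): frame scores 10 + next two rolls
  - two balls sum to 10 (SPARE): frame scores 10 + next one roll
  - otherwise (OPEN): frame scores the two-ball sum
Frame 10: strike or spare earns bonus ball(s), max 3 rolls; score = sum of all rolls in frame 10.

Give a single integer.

Answer: 141

Derivation:
Frame 1: STRIKE. 10 + next two rolls (6+4) = 20. Cumulative: 20
Frame 2: SPARE (6+4=10). 10 + next roll (8) = 18. Cumulative: 38
Frame 3: SPARE (8+2=10). 10 + next roll (3) = 13. Cumulative: 51
Frame 4: OPEN (3+6=9). Cumulative: 60
Frame 5: OPEN (8+0=8). Cumulative: 68
Frame 6: OPEN (9+0=9). Cumulative: 77
Frame 7: OPEN (7+2=9). Cumulative: 86
Frame 8: SPARE (3+7=10). 10 + next roll (10) = 20. Cumulative: 106
Frame 9: STRIKE. 10 + next two rolls (1+9) = 20. Cumulative: 126
Frame 10: SPARE. Sum of all frame-10 rolls (1+9+5) = 15. Cumulative: 141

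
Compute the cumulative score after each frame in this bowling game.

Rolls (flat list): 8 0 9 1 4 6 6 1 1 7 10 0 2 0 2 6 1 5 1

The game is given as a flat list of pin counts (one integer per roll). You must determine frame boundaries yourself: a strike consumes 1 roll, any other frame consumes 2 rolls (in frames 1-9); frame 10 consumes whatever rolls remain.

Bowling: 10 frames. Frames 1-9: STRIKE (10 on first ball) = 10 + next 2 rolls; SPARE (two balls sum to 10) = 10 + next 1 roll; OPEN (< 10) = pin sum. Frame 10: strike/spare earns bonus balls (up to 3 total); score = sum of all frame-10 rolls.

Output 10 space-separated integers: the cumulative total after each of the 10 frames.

Frame 1: OPEN (8+0=8). Cumulative: 8
Frame 2: SPARE (9+1=10). 10 + next roll (4) = 14. Cumulative: 22
Frame 3: SPARE (4+6=10). 10 + next roll (6) = 16. Cumulative: 38
Frame 4: OPEN (6+1=7). Cumulative: 45
Frame 5: OPEN (1+7=8). Cumulative: 53
Frame 6: STRIKE. 10 + next two rolls (0+2) = 12. Cumulative: 65
Frame 7: OPEN (0+2=2). Cumulative: 67
Frame 8: OPEN (0+2=2). Cumulative: 69
Frame 9: OPEN (6+1=7). Cumulative: 76
Frame 10: OPEN. Sum of all frame-10 rolls (5+1) = 6. Cumulative: 82

Answer: 8 22 38 45 53 65 67 69 76 82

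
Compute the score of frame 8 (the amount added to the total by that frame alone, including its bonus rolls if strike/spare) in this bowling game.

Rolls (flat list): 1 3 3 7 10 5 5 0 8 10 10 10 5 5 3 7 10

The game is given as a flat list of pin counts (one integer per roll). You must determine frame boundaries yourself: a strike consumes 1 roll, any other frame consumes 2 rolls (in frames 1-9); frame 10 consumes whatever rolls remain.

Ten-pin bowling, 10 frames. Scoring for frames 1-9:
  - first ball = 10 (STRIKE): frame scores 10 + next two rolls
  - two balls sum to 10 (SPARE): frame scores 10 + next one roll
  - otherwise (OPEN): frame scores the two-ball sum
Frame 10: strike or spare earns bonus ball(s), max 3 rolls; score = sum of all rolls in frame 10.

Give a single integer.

Answer: 20

Derivation:
Frame 1: OPEN (1+3=4). Cumulative: 4
Frame 2: SPARE (3+7=10). 10 + next roll (10) = 20. Cumulative: 24
Frame 3: STRIKE. 10 + next two rolls (5+5) = 20. Cumulative: 44
Frame 4: SPARE (5+5=10). 10 + next roll (0) = 10. Cumulative: 54
Frame 5: OPEN (0+8=8). Cumulative: 62
Frame 6: STRIKE. 10 + next two rolls (10+10) = 30. Cumulative: 92
Frame 7: STRIKE. 10 + next two rolls (10+5) = 25. Cumulative: 117
Frame 8: STRIKE. 10 + next two rolls (5+5) = 20. Cumulative: 137
Frame 9: SPARE (5+5=10). 10 + next roll (3) = 13. Cumulative: 150
Frame 10: SPARE. Sum of all frame-10 rolls (3+7+10) = 20. Cumulative: 170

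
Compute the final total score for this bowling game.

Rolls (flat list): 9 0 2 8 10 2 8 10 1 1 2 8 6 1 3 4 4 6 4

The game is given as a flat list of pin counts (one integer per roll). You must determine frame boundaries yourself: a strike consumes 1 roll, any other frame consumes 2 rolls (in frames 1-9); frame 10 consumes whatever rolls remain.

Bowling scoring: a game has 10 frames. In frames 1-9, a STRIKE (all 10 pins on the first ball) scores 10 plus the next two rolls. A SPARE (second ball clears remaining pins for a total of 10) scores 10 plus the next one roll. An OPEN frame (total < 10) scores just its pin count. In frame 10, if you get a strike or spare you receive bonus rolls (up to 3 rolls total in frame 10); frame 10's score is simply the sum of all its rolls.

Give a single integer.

Frame 1: OPEN (9+0=9). Cumulative: 9
Frame 2: SPARE (2+8=10). 10 + next roll (10) = 20. Cumulative: 29
Frame 3: STRIKE. 10 + next two rolls (2+8) = 20. Cumulative: 49
Frame 4: SPARE (2+8=10). 10 + next roll (10) = 20. Cumulative: 69
Frame 5: STRIKE. 10 + next two rolls (1+1) = 12. Cumulative: 81
Frame 6: OPEN (1+1=2). Cumulative: 83
Frame 7: SPARE (2+8=10). 10 + next roll (6) = 16. Cumulative: 99
Frame 8: OPEN (6+1=7). Cumulative: 106
Frame 9: OPEN (3+4=7). Cumulative: 113
Frame 10: SPARE. Sum of all frame-10 rolls (4+6+4) = 14. Cumulative: 127

Answer: 127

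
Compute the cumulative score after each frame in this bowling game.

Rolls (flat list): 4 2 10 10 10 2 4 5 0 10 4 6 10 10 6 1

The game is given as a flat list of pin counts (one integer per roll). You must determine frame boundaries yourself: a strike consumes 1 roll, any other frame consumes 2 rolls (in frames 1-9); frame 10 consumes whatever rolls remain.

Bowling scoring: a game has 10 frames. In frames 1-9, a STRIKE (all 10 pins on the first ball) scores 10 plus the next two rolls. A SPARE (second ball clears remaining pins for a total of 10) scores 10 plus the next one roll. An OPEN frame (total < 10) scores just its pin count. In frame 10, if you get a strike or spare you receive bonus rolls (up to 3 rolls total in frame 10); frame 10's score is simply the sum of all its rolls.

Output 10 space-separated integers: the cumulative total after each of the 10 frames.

Frame 1: OPEN (4+2=6). Cumulative: 6
Frame 2: STRIKE. 10 + next two rolls (10+10) = 30. Cumulative: 36
Frame 3: STRIKE. 10 + next two rolls (10+2) = 22. Cumulative: 58
Frame 4: STRIKE. 10 + next two rolls (2+4) = 16. Cumulative: 74
Frame 5: OPEN (2+4=6). Cumulative: 80
Frame 6: OPEN (5+0=5). Cumulative: 85
Frame 7: STRIKE. 10 + next two rolls (4+6) = 20. Cumulative: 105
Frame 8: SPARE (4+6=10). 10 + next roll (10) = 20. Cumulative: 125
Frame 9: STRIKE. 10 + next two rolls (10+6) = 26. Cumulative: 151
Frame 10: STRIKE. Sum of all frame-10 rolls (10+6+1) = 17. Cumulative: 168

Answer: 6 36 58 74 80 85 105 125 151 168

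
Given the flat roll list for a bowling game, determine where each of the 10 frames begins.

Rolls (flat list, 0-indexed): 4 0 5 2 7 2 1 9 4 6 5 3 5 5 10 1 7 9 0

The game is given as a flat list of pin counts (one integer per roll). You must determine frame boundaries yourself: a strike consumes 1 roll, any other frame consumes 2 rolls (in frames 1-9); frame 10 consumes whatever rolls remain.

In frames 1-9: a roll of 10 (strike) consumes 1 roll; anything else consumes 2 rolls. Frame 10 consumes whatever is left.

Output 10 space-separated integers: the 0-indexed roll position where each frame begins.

Answer: 0 2 4 6 8 10 12 14 15 17

Derivation:
Frame 1 starts at roll index 0: rolls=4,0 (sum=4), consumes 2 rolls
Frame 2 starts at roll index 2: rolls=5,2 (sum=7), consumes 2 rolls
Frame 3 starts at roll index 4: rolls=7,2 (sum=9), consumes 2 rolls
Frame 4 starts at roll index 6: rolls=1,9 (sum=10), consumes 2 rolls
Frame 5 starts at roll index 8: rolls=4,6 (sum=10), consumes 2 rolls
Frame 6 starts at roll index 10: rolls=5,3 (sum=8), consumes 2 rolls
Frame 7 starts at roll index 12: rolls=5,5 (sum=10), consumes 2 rolls
Frame 8 starts at roll index 14: roll=10 (strike), consumes 1 roll
Frame 9 starts at roll index 15: rolls=1,7 (sum=8), consumes 2 rolls
Frame 10 starts at roll index 17: 2 remaining rolls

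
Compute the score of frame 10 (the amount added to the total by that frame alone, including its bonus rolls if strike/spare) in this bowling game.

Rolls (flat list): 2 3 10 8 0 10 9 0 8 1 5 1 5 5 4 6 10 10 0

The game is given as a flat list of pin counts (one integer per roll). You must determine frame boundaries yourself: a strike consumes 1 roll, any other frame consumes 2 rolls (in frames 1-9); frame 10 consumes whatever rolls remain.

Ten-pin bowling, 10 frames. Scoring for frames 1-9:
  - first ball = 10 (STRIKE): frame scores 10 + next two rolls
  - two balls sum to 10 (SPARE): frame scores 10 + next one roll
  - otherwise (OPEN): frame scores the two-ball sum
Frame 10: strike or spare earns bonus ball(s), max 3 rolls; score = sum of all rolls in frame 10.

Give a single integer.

Answer: 20

Derivation:
Frame 1: OPEN (2+3=5). Cumulative: 5
Frame 2: STRIKE. 10 + next two rolls (8+0) = 18. Cumulative: 23
Frame 3: OPEN (8+0=8). Cumulative: 31
Frame 4: STRIKE. 10 + next two rolls (9+0) = 19. Cumulative: 50
Frame 5: OPEN (9+0=9). Cumulative: 59
Frame 6: OPEN (8+1=9). Cumulative: 68
Frame 7: OPEN (5+1=6). Cumulative: 74
Frame 8: SPARE (5+5=10). 10 + next roll (4) = 14. Cumulative: 88
Frame 9: SPARE (4+6=10). 10 + next roll (10) = 20. Cumulative: 108
Frame 10: STRIKE. Sum of all frame-10 rolls (10+10+0) = 20. Cumulative: 128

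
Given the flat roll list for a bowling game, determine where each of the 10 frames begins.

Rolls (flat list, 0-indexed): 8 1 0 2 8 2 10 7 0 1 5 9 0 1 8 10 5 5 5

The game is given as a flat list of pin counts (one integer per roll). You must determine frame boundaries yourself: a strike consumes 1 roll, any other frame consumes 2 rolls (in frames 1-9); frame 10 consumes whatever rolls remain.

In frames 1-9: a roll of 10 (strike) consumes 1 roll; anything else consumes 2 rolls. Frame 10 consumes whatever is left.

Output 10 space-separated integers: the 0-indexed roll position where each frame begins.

Frame 1 starts at roll index 0: rolls=8,1 (sum=9), consumes 2 rolls
Frame 2 starts at roll index 2: rolls=0,2 (sum=2), consumes 2 rolls
Frame 3 starts at roll index 4: rolls=8,2 (sum=10), consumes 2 rolls
Frame 4 starts at roll index 6: roll=10 (strike), consumes 1 roll
Frame 5 starts at roll index 7: rolls=7,0 (sum=7), consumes 2 rolls
Frame 6 starts at roll index 9: rolls=1,5 (sum=6), consumes 2 rolls
Frame 7 starts at roll index 11: rolls=9,0 (sum=9), consumes 2 rolls
Frame 8 starts at roll index 13: rolls=1,8 (sum=9), consumes 2 rolls
Frame 9 starts at roll index 15: roll=10 (strike), consumes 1 roll
Frame 10 starts at roll index 16: 3 remaining rolls

Answer: 0 2 4 6 7 9 11 13 15 16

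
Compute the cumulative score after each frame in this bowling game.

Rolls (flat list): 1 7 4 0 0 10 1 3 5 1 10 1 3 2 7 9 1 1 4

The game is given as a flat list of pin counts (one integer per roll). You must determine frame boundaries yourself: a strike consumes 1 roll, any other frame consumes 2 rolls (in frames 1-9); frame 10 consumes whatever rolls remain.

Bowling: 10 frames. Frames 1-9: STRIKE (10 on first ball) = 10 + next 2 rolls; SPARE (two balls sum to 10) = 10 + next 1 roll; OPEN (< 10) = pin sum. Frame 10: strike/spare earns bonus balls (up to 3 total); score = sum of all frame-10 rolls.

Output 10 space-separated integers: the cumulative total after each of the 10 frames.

Frame 1: OPEN (1+7=8). Cumulative: 8
Frame 2: OPEN (4+0=4). Cumulative: 12
Frame 3: SPARE (0+10=10). 10 + next roll (1) = 11. Cumulative: 23
Frame 4: OPEN (1+3=4). Cumulative: 27
Frame 5: OPEN (5+1=6). Cumulative: 33
Frame 6: STRIKE. 10 + next two rolls (1+3) = 14. Cumulative: 47
Frame 7: OPEN (1+3=4). Cumulative: 51
Frame 8: OPEN (2+7=9). Cumulative: 60
Frame 9: SPARE (9+1=10). 10 + next roll (1) = 11. Cumulative: 71
Frame 10: OPEN. Sum of all frame-10 rolls (1+4) = 5. Cumulative: 76

Answer: 8 12 23 27 33 47 51 60 71 76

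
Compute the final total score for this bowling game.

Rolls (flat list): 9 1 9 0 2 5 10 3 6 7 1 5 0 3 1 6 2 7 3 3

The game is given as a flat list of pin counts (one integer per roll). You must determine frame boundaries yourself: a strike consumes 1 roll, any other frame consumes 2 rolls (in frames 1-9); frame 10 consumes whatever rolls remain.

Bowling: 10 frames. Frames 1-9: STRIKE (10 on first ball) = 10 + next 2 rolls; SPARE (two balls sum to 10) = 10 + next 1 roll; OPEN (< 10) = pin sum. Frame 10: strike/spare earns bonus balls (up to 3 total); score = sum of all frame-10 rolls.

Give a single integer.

Frame 1: SPARE (9+1=10). 10 + next roll (9) = 19. Cumulative: 19
Frame 2: OPEN (9+0=9). Cumulative: 28
Frame 3: OPEN (2+5=7). Cumulative: 35
Frame 4: STRIKE. 10 + next two rolls (3+6) = 19. Cumulative: 54
Frame 5: OPEN (3+6=9). Cumulative: 63
Frame 6: OPEN (7+1=8). Cumulative: 71
Frame 7: OPEN (5+0=5). Cumulative: 76
Frame 8: OPEN (3+1=4). Cumulative: 80
Frame 9: OPEN (6+2=8). Cumulative: 88
Frame 10: SPARE. Sum of all frame-10 rolls (7+3+3) = 13. Cumulative: 101

Answer: 101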